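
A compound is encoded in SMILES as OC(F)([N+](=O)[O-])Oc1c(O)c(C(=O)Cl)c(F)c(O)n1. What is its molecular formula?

Heavy atoms from the SMILES: 7 C, 1 Cl, 2 F, 2 N, 7 O.
Implicit hydrogens by atom environment:
  5 × C (aromatic): no H
  3 × O: 1 H each → 3
  3 × O: no H
  2 × C: no H
  2 × F: no H
  1 × Cl: no H
  1 × N (aromatic): no H
  1 × N (charge +1): no H
  1 × O (charge -1): no H
  Total hydrogens = 3.
Molecular formula: C7H3ClF2N2O7

C7H3ClF2N2O7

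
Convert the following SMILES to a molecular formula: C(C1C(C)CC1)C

Heavy atoms from the SMILES: 7 C.
Implicit hydrogens by atom environment:
  3 × C: 2 H each → 6
  2 × C: 3 H each → 6
  2 × C: 1 H each → 2
  Total hydrogens = 14.
Molecular formula: C7H14

C7H14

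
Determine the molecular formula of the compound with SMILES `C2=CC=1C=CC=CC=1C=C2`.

C10H8

Heavy atoms from the SMILES: 10 C.
Implicit hydrogens by atom environment:
  8 × C (aromatic): 1 H each → 8
  2 × C (aromatic): no H
  Total hydrogens = 8.
Molecular formula: C10H8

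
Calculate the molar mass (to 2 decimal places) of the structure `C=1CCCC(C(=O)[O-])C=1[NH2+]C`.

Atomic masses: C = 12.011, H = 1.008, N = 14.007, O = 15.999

Molecular formula: C8H13NO2.
M = 8×12.011 + 13×1.008 + 1×14.007 + 2×15.999 = 155.20 g/mol.

155.20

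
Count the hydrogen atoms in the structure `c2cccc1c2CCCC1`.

12

Hydrogens are implicit in SMILES; fill each atom to its normal valence:
  4 × C: 2 H each → 8
  4 × C (aromatic): 1 H each → 4
  2 × C (aromatic): no H
  Total hydrogens = 12.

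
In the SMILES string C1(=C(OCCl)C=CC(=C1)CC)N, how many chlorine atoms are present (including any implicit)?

1

The symbol for chlorine appears 1 time in the SMILES.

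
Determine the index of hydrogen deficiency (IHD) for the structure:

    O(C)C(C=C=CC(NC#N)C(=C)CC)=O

6

Molecular formula from the SMILES: C11H14N2O2.
DoU = (2C + 2 + N − H − X)/2 = (2·11 + 2 + 2 − 14 − 0)/2 = 12/2 = 6.
(Structurally: 0 ring(s) + 6 π bond(s) = 6.)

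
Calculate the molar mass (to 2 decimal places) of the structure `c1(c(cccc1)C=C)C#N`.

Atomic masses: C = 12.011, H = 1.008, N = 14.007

129.16

Molecular formula: C9H7N.
M = 9×12.011 + 7×1.008 + 1×14.007 = 129.16 g/mol.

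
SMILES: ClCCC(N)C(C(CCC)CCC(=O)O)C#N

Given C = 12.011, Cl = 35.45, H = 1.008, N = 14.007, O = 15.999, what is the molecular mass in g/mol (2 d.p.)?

260.76

Molecular formula: C12H21ClN2O2.
M = 12×12.011 + 1×35.45 + 21×1.008 + 2×14.007 + 2×15.999 = 260.76 g/mol.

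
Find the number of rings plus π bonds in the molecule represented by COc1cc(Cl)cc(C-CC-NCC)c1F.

4

Molecular formula from the SMILES: C12H17ClFNO.
DoU = (2C + 2 + N − H − X)/2 = (2·12 + 2 + 1 − 17 − 2)/2 = 8/2 = 4.
(Structurally: 1 ring(s) + 3 π bond(s) = 4.)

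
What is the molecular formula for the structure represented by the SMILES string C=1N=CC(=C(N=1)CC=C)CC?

C9H12N2

Heavy atoms from the SMILES: 9 C, 2 N.
Implicit hydrogens by atom environment:
  3 × C: 2 H each → 6
  2 × C (aromatic): 1 H each → 2
  2 × C (aromatic): no H
  2 × N (aromatic): no H
  1 × C: 3 H
  1 × C: 1 H
  Total hydrogens = 12.
Molecular formula: C9H12N2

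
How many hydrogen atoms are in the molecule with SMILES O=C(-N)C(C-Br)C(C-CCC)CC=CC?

22

Hydrogens are implicit in SMILES; fill each atom to its normal valence:
  5 × C: 2 H each → 10
  4 × C: 1 H each → 4
  2 × C: 3 H each → 6
  1 × Br: no H
  1 × C: no H
  1 × N: 2 H
  1 × O: no H
  Total hydrogens = 22.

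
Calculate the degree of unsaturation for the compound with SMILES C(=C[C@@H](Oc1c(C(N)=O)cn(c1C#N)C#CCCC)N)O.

Molecular formula from the SMILES: C14H16N4O3.
DoU = (2C + 2 + N − H − X)/2 = (2·14 + 2 + 4 − 16 − 0)/2 = 18/2 = 9.
(Structurally: 1 ring(s) + 8 π bond(s) = 9.)

9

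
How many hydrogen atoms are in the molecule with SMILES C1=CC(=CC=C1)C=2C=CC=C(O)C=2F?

9

Hydrogens are implicit in SMILES; fill each atom to its normal valence:
  8 × C (aromatic): 1 H each → 8
  4 × C (aromatic): no H
  1 × F: no H
  1 × O: 1 H
  Total hydrogens = 9.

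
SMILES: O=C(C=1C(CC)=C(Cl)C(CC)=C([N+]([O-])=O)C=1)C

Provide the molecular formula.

Heavy atoms from the SMILES: 12 C, 1 Cl, 1 N, 3 O.
Implicit hydrogens by atom environment:
  5 × C (aromatic): no H
  3 × C: 3 H each → 9
  2 × C: 2 H each → 4
  2 × O: no H
  1 × C (aromatic): 1 H
  1 × C: no H
  1 × Cl: no H
  1 × N (charge +1): no H
  1 × O (charge -1): no H
  Total hydrogens = 14.
Molecular formula: C12H14ClNO3

C12H14ClNO3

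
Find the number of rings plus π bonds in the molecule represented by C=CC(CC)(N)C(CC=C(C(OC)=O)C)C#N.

Molecular formula from the SMILES: C13H20N2O2.
DoU = (2C + 2 + N − H − X)/2 = (2·13 + 2 + 2 − 20 − 0)/2 = 10/2 = 5.
(Structurally: 0 ring(s) + 5 π bond(s) = 5.)

5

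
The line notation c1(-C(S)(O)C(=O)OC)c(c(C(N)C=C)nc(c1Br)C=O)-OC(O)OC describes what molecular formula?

Heavy atoms from the SMILES: 1 Br, 14 C, 2 N, 7 O, 1 S.
Implicit hydrogens by atom environment:
  5 × C (aromatic): no H
  5 × O: no H
  4 × C: 1 H each → 4
  2 × C: 3 H each → 6
  2 × C: no H
  2 × O: 1 H each → 2
  1 × Br: no H
  1 × C: 2 H
  1 × N: 2 H
  1 × N (aromatic): no H
  1 × S: 1 H
  Total hydrogens = 17.
Molecular formula: C14H17BrN2O7S

C14H17BrN2O7S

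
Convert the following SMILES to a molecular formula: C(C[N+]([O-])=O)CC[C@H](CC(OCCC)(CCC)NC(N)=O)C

Heavy atoms from the SMILES: 15 C, 3 N, 4 O.
Implicit hydrogens by atom environment:
  9 × C: 2 H each → 18
  3 × C: 3 H each → 9
  3 × O: no H
  2 × C: no H
  1 × C: 1 H
  1 × N: 2 H
  1 × N: 1 H
  1 × N (charge +1): no H
  1 × O (charge -1): no H
  Total hydrogens = 31.
Molecular formula: C15H31N3O4

C15H31N3O4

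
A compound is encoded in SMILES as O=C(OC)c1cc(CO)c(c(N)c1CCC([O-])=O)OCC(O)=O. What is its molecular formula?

C14H16NO8-

Heavy atoms from the SMILES: 14 C, 1 N, 8 O.
Implicit hydrogens by atom environment:
  5 × C (aromatic): no H
  5 × O: no H
  4 × C: 2 H each → 8
  3 × C: no H
  2 × O: 1 H each → 2
  1 × C: 3 H
  1 × C (aromatic): 1 H
  1 × N: 2 H
  1 × O (charge -1): no H
  Total hydrogens = 16.
Net charge -1.
Molecular formula: C14H16NO8-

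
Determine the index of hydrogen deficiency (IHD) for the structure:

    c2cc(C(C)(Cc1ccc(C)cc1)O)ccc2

8

Molecular formula from the SMILES: C16H18O.
DoU = (2C + 2 + N − H − X)/2 = (2·16 + 2 + 0 − 18 − 0)/2 = 16/2 = 8.
(Structurally: 2 ring(s) + 6 π bond(s) = 8.)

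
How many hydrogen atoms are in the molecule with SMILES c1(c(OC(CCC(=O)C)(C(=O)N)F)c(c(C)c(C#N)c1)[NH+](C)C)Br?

Hydrogens are implicit in SMILES; fill each atom to its normal valence:
  5 × C (aromatic): no H
  4 × C: 3 H each → 12
  4 × C: no H
  3 × O: no H
  2 × C: 2 H each → 4
  1 × Br: no H
  1 × C (aromatic): 1 H
  1 × F: no H
  1 × N: 2 H
  1 × N (charge +1): 1 H
  1 × N: no H
  Total hydrogens = 20.

20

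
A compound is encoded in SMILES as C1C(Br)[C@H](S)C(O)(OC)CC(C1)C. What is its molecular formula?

C9H17BrO2S

Heavy atoms from the SMILES: 1 Br, 9 C, 2 O, 1 S.
Implicit hydrogens by atom environment:
  3 × C: 2 H each → 6
  3 × C: 1 H each → 3
  2 × C: 3 H each → 6
  1 × Br: no H
  1 × C: no H
  1 × O: 1 H
  1 × O: no H
  1 × S: 1 H
  Total hydrogens = 17.
Molecular formula: C9H17BrO2S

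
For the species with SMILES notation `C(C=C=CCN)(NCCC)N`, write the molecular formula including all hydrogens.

Heavy atoms from the SMILES: 8 C, 3 N.
Implicit hydrogens by atom environment:
  3 × C: 2 H each → 6
  3 × C: 1 H each → 3
  2 × N: 2 H each → 4
  1 × C: 3 H
  1 × C: no H
  1 × N: 1 H
  Total hydrogens = 17.
Molecular formula: C8H17N3

C8H17N3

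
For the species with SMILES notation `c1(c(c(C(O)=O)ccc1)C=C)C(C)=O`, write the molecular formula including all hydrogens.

Heavy atoms from the SMILES: 11 C, 3 O.
Implicit hydrogens by atom environment:
  3 × C (aromatic): 1 H each → 3
  3 × C (aromatic): no H
  2 × C: no H
  2 × O: no H
  1 × C: 3 H
  1 × C: 2 H
  1 × C: 1 H
  1 × O: 1 H
  Total hydrogens = 10.
Molecular formula: C11H10O3

C11H10O3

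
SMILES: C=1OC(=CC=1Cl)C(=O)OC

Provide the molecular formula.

Heavy atoms from the SMILES: 6 C, 1 Cl, 3 O.
Implicit hydrogens by atom environment:
  2 × C (aromatic): 1 H each → 2
  2 × C (aromatic): no H
  2 × O: no H
  1 × C: 3 H
  1 × C: no H
  1 × Cl: no H
  1 × O (aromatic): no H
  Total hydrogens = 5.
Molecular formula: C6H5ClO3

C6H5ClO3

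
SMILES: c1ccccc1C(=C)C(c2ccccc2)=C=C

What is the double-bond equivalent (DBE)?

Molecular formula from the SMILES: C17H14.
DoU = (2C + 2 + N − H − X)/2 = (2·17 + 2 + 0 − 14 − 0)/2 = 22/2 = 11.
(Structurally: 2 ring(s) + 9 π bond(s) = 11.)

11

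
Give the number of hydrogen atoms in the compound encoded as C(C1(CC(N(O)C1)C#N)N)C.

13

Hydrogens are implicit in SMILES; fill each atom to its normal valence:
  3 × C: 2 H each → 6
  2 × C: no H
  2 × N: no H
  1 × C: 3 H
  1 × C: 1 H
  1 × N: 2 H
  1 × O: 1 H
  Total hydrogens = 13.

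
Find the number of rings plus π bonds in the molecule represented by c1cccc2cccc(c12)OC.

Molecular formula from the SMILES: C11H10O.
DoU = (2C + 2 + N − H − X)/2 = (2·11 + 2 + 0 − 10 − 0)/2 = 14/2 = 7.
(Structurally: 2 ring(s) + 5 π bond(s) = 7.)

7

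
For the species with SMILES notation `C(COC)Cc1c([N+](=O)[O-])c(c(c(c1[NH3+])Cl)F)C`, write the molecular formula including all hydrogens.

C11H15ClFN2O3+

Heavy atoms from the SMILES: 11 C, 1 Cl, 1 F, 2 N, 3 O.
Implicit hydrogens by atom environment:
  6 × C (aromatic): no H
  3 × C: 2 H each → 6
  2 × C: 3 H each → 6
  2 × O: no H
  1 × Cl: no H
  1 × F: no H
  1 × N (charge +1): 3 H
  1 × N (charge +1): no H
  1 × O (charge -1): no H
  Total hydrogens = 15.
Net charge +1.
Molecular formula: C11H15ClFN2O3+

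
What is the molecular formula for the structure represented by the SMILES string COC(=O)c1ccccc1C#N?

Heavy atoms from the SMILES: 9 C, 1 N, 2 O.
Implicit hydrogens by atom environment:
  4 × C (aromatic): 1 H each → 4
  2 × C (aromatic): no H
  2 × C: no H
  2 × O: no H
  1 × C: 3 H
  1 × N: no H
  Total hydrogens = 7.
Molecular formula: C9H7NO2

C9H7NO2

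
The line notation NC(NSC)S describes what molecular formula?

Heavy atoms from the SMILES: 2 C, 2 N, 2 S.
Implicit hydrogens by atom environment:
  1 × C: 3 H
  1 × C: 1 H
  1 × N: 2 H
  1 × N: 1 H
  1 × S: 1 H
  1 × S: no H
  Total hydrogens = 8.
Molecular formula: C2H8N2S2

C2H8N2S2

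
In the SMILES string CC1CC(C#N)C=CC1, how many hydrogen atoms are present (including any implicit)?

11

Hydrogens are implicit in SMILES; fill each atom to its normal valence:
  4 × C: 1 H each → 4
  2 × C: 2 H each → 4
  1 × C: 3 H
  1 × C: no H
  1 × N: no H
  Total hydrogens = 11.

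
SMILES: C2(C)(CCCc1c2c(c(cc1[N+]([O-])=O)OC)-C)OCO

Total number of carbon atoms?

14

The symbol for carbon appears 14 times in the SMILES. Lowercase c denotes aromatic carbon and counts toward C.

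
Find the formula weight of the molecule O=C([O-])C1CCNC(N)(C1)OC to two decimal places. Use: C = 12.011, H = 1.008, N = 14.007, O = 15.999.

Molecular formula: C7H13N2O3-.
M = 7×12.011 + 13×1.008 + 2×14.007 + 3×15.999 = 173.19 g/mol.

173.19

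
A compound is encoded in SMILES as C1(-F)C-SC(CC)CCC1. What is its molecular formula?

C8H15FS

Heavy atoms from the SMILES: 8 C, 1 F, 1 S.
Implicit hydrogens by atom environment:
  5 × C: 2 H each → 10
  2 × C: 1 H each → 2
  1 × C: 3 H
  1 × F: no H
  1 × S: no H
  Total hydrogens = 15.
Molecular formula: C8H15FS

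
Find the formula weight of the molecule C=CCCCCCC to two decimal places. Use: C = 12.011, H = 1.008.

Molecular formula: C8H16.
M = 8×12.011 + 16×1.008 = 112.22 g/mol.

112.22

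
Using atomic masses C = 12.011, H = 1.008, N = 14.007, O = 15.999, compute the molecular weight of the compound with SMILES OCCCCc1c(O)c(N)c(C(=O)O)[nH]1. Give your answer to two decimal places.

Molecular formula: C9H14N2O4.
M = 9×12.011 + 14×1.008 + 2×14.007 + 4×15.999 = 214.22 g/mol.

214.22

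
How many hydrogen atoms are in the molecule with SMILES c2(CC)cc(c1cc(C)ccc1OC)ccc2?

18

Hydrogens are implicit in SMILES; fill each atom to its normal valence:
  7 × C (aromatic): 1 H each → 7
  5 × C (aromatic): no H
  3 × C: 3 H each → 9
  1 × C: 2 H
  1 × O: no H
  Total hydrogens = 18.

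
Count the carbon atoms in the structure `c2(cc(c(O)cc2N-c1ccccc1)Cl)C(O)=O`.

13

The symbol for carbon appears 13 times in the SMILES. Lowercase c denotes aromatic carbon and counts toward C.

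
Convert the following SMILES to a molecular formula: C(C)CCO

C4H10O

Heavy atoms from the SMILES: 4 C, 1 O.
Implicit hydrogens by atom environment:
  3 × C: 2 H each → 6
  1 × C: 3 H
  1 × O: 1 H
  Total hydrogens = 10.
Molecular formula: C4H10O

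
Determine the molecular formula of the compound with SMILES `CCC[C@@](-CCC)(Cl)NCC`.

Heavy atoms from the SMILES: 9 C, 1 Cl, 1 N.
Implicit hydrogens by atom environment:
  5 × C: 2 H each → 10
  3 × C: 3 H each → 9
  1 × C: no H
  1 × Cl: no H
  1 × N: 1 H
  Total hydrogens = 20.
Molecular formula: C9H20ClN

C9H20ClN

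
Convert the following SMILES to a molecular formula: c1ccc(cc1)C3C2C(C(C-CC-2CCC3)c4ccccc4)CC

C24H30

Heavy atoms from the SMILES: 24 C.
Implicit hydrogens by atom environment:
  10 × C (aromatic): 1 H each → 10
  6 × C: 2 H each → 12
  5 × C: 1 H each → 5
  2 × C (aromatic): no H
  1 × C: 3 H
  Total hydrogens = 30.
Molecular formula: C24H30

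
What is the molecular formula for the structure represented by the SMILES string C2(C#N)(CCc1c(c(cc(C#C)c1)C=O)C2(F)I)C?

C15H11FINO

Heavy atoms from the SMILES: 15 C, 1 F, 1 I, 1 N, 1 O.
Implicit hydrogens by atom environment:
  4 × C (aromatic): no H
  4 × C: no H
  2 × C: 2 H each → 4
  2 × C (aromatic): 1 H each → 2
  2 × C: 1 H each → 2
  1 × C: 3 H
  1 × F: no H
  1 × I: no H
  1 × N: no H
  1 × O: no H
  Total hydrogens = 11.
Molecular formula: C15H11FINO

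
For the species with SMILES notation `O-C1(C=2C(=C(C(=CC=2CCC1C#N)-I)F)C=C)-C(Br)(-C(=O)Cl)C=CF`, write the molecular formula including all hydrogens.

C17H12BrClF2INO2

Heavy atoms from the SMILES: 1 Br, 17 C, 1 Cl, 2 F, 1 I, 1 N, 2 O.
Implicit hydrogens by atom environment:
  5 × C (aromatic): no H
  4 × C: 1 H each → 4
  4 × C: no H
  3 × C: 2 H each → 6
  2 × F: no H
  1 × Br: no H
  1 × C (aromatic): 1 H
  1 × Cl: no H
  1 × I: no H
  1 × N: no H
  1 × O: 1 H
  1 × O: no H
  Total hydrogens = 12.
Molecular formula: C17H12BrClF2INO2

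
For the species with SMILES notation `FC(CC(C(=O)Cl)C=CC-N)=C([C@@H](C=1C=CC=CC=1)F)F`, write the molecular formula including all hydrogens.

C15H15ClF3NO

Heavy atoms from the SMILES: 15 C, 1 Cl, 3 F, 1 N, 1 O.
Implicit hydrogens by atom environment:
  5 × C (aromatic): 1 H each → 5
  4 × C: 1 H each → 4
  3 × C: no H
  3 × F: no H
  2 × C: 2 H each → 4
  1 × C (aromatic): no H
  1 × Cl: no H
  1 × N: 2 H
  1 × O: no H
  Total hydrogens = 15.
Molecular formula: C15H15ClF3NO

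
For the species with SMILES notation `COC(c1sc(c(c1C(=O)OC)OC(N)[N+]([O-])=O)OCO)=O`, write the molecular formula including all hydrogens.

C10H12N2O9S

Heavy atoms from the SMILES: 10 C, 2 N, 9 O, 1 S.
Implicit hydrogens by atom environment:
  7 × O: no H
  4 × C (aromatic): no H
  2 × C: 3 H each → 6
  2 × C: no H
  1 × C: 2 H
  1 × C: 1 H
  1 × N: 2 H
  1 × N (charge +1): no H
  1 × O: 1 H
  1 × O (charge -1): no H
  1 × S (aromatic): no H
  Total hydrogens = 12.
Molecular formula: C10H12N2O9S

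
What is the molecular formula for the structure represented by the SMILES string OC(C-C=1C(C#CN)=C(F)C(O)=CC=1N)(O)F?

C10H10F2N2O3

Heavy atoms from the SMILES: 10 C, 2 F, 2 N, 3 O.
Implicit hydrogens by atom environment:
  5 × C (aromatic): no H
  3 × C: no H
  3 × O: 1 H each → 3
  2 × F: no H
  2 × N: 2 H each → 4
  1 × C: 2 H
  1 × C (aromatic): 1 H
  Total hydrogens = 10.
Molecular formula: C10H10F2N2O3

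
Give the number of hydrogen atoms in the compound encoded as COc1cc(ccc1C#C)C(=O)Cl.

Hydrogens are implicit in SMILES; fill each atom to its normal valence:
  3 × C (aromatic): 1 H each → 3
  3 × C (aromatic): no H
  2 × C: no H
  2 × O: no H
  1 × C: 3 H
  1 × C: 1 H
  1 × Cl: no H
  Total hydrogens = 7.

7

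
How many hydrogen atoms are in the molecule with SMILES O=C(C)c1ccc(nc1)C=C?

Hydrogens are implicit in SMILES; fill each atom to its normal valence:
  3 × C (aromatic): 1 H each → 3
  2 × C (aromatic): no H
  1 × C: 3 H
  1 × C: 2 H
  1 × C: 1 H
  1 × C: no H
  1 × N (aromatic): no H
  1 × O: no H
  Total hydrogens = 9.

9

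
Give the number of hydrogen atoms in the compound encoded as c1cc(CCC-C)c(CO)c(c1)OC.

18

Hydrogens are implicit in SMILES; fill each atom to its normal valence:
  4 × C: 2 H each → 8
  3 × C (aromatic): 1 H each → 3
  3 × C (aromatic): no H
  2 × C: 3 H each → 6
  1 × O: 1 H
  1 × O: no H
  Total hydrogens = 18.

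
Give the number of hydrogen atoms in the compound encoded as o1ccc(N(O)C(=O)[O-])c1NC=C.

7

Hydrogens are implicit in SMILES; fill each atom to its normal valence:
  2 × C (aromatic): 1 H each → 2
  2 × C (aromatic): no H
  1 × C: 2 H
  1 × C: 1 H
  1 × C: no H
  1 × N: 1 H
  1 × N: no H
  1 × O: 1 H
  1 × O (aromatic): no H
  1 × O: no H
  1 × O (charge -1): no H
  Total hydrogens = 7.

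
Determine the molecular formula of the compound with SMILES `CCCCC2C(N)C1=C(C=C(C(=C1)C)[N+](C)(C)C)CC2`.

C18H31N2+

Heavy atoms from the SMILES: 18 C, 2 N.
Implicit hydrogens by atom environment:
  5 × C: 3 H each → 15
  5 × C: 2 H each → 10
  4 × C (aromatic): no H
  2 × C (aromatic): 1 H each → 2
  2 × C: 1 H each → 2
  1 × N: 2 H
  1 × N (charge +1): no H
  Total hydrogens = 31.
Net charge +1.
Molecular formula: C18H31N2+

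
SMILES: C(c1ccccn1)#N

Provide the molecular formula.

C6H4N2

Heavy atoms from the SMILES: 6 C, 2 N.
Implicit hydrogens by atom environment:
  4 × C (aromatic): 1 H each → 4
  1 × C (aromatic): no H
  1 × C: no H
  1 × N (aromatic): no H
  1 × N: no H
  Total hydrogens = 4.
Molecular formula: C6H4N2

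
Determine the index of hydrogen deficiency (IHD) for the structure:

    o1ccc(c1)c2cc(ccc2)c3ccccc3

11

Molecular formula from the SMILES: C16H12O.
DoU = (2C + 2 + N − H − X)/2 = (2·16 + 2 + 0 − 12 − 0)/2 = 22/2 = 11.
(Structurally: 3 ring(s) + 8 π bond(s) = 11.)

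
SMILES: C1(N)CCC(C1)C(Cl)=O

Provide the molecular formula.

Heavy atoms from the SMILES: 6 C, 1 Cl, 1 N, 1 O.
Implicit hydrogens by atom environment:
  3 × C: 2 H each → 6
  2 × C: 1 H each → 2
  1 × C: no H
  1 × Cl: no H
  1 × N: 2 H
  1 × O: no H
  Total hydrogens = 10.
Molecular formula: C6H10ClNO

C6H10ClNO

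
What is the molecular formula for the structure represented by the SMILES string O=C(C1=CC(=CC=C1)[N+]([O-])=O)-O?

Heavy atoms from the SMILES: 7 C, 1 N, 4 O.
Implicit hydrogens by atom environment:
  4 × C (aromatic): 1 H each → 4
  2 × C (aromatic): no H
  2 × O: no H
  1 × C: no H
  1 × N (charge +1): no H
  1 × O: 1 H
  1 × O (charge -1): no H
  Total hydrogens = 5.
Molecular formula: C7H5NO4

C7H5NO4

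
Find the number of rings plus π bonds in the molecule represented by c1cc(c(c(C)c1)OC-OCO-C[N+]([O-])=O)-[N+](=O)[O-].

Molecular formula from the SMILES: C10H12N2O7.
DoU = (2C + 2 + N − H − X)/2 = (2·10 + 2 + 2 − 12 − 0)/2 = 12/2 = 6.
(Structurally: 1 ring(s) + 5 π bond(s) = 6.)

6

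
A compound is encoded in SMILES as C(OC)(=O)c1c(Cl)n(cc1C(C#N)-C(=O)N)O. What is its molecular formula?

C9H8ClN3O4

Heavy atoms from the SMILES: 9 C, 1 Cl, 3 N, 4 O.
Implicit hydrogens by atom environment:
  3 × C (aromatic): no H
  3 × C: no H
  3 × O: no H
  1 × C: 3 H
  1 × C (aromatic): 1 H
  1 × C: 1 H
  1 × Cl: no H
  1 × N: 2 H
  1 × N (aromatic): no H
  1 × N: no H
  1 × O: 1 H
  Total hydrogens = 8.
Molecular formula: C9H8ClN3O4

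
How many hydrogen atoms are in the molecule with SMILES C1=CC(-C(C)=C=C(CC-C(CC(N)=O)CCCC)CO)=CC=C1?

29

Hydrogens are implicit in SMILES; fill each atom to its normal valence:
  7 × C: 2 H each → 14
  5 × C (aromatic): 1 H each → 5
  4 × C: no H
  2 × C: 3 H each → 6
  1 × C: 1 H
  1 × C (aromatic): no H
  1 × N: 2 H
  1 × O: 1 H
  1 × O: no H
  Total hydrogens = 29.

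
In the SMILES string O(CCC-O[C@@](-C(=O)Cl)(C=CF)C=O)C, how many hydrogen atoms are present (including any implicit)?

Hydrogens are implicit in SMILES; fill each atom to its normal valence:
  4 × O: no H
  3 × C: 2 H each → 6
  3 × C: 1 H each → 3
  2 × C: no H
  1 × C: 3 H
  1 × Cl: no H
  1 × F: no H
  Total hydrogens = 12.

12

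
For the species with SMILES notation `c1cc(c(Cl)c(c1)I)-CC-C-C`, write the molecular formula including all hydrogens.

C10H12ClI

Heavy atoms from the SMILES: 10 C, 1 Cl, 1 I.
Implicit hydrogens by atom environment:
  3 × C: 2 H each → 6
  3 × C (aromatic): 1 H each → 3
  3 × C (aromatic): no H
  1 × C: 3 H
  1 × Cl: no H
  1 × I: no H
  Total hydrogens = 12.
Molecular formula: C10H12ClI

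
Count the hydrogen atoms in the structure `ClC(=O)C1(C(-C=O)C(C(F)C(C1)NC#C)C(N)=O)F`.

Hydrogens are implicit in SMILES; fill each atom to its normal valence:
  6 × C: 1 H each → 6
  4 × C: no H
  3 × O: no H
  2 × F: no H
  1 × C: 2 H
  1 × Cl: no H
  1 × N: 2 H
  1 × N: 1 H
  Total hydrogens = 11.

11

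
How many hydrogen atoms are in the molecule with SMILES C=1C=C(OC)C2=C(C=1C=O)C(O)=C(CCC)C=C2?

16

Hydrogens are implicit in SMILES; fill each atom to its normal valence:
  6 × C (aromatic): no H
  4 × C (aromatic): 1 H each → 4
  2 × C: 3 H each → 6
  2 × C: 2 H each → 4
  2 × O: no H
  1 × C: 1 H
  1 × O: 1 H
  Total hydrogens = 16.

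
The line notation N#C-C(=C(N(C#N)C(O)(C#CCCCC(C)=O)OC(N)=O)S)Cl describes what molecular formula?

Heavy atoms from the SMILES: 13 C, 1 Cl, 4 N, 4 O, 1 S.
Implicit hydrogens by atom environment:
  9 × C: no H
  3 × C: 2 H each → 6
  3 × N: no H
  3 × O: no H
  1 × C: 3 H
  1 × Cl: no H
  1 × N: 2 H
  1 × O: 1 H
  1 × S: 1 H
  Total hydrogens = 13.
Molecular formula: C13H13ClN4O4S

C13H13ClN4O4S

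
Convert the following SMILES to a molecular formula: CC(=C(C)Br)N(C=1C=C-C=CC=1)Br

Heavy atoms from the SMILES: 2 Br, 10 C, 1 N.
Implicit hydrogens by atom environment:
  5 × C (aromatic): 1 H each → 5
  2 × Br: no H
  2 × C: 3 H each → 6
  2 × C: no H
  1 × C (aromatic): no H
  1 × N: no H
  Total hydrogens = 11.
Molecular formula: C10H11Br2N

C10H11Br2N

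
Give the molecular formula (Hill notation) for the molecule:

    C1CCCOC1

C5H10O

Heavy atoms from the SMILES: 5 C, 1 O.
Implicit hydrogens by atom environment:
  5 × C: 2 H each → 10
  1 × O: no H
  Total hydrogens = 10.
Molecular formula: C5H10O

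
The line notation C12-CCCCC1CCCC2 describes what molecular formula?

C10H18

Heavy atoms from the SMILES: 10 C.
Implicit hydrogens by atom environment:
  8 × C: 2 H each → 16
  2 × C: 1 H each → 2
  Total hydrogens = 18.
Molecular formula: C10H18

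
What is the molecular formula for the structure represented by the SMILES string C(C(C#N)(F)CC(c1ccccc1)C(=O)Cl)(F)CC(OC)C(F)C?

C17H19ClF3NO2

Heavy atoms from the SMILES: 17 C, 1 Cl, 3 F, 1 N, 2 O.
Implicit hydrogens by atom environment:
  5 × C (aromatic): 1 H each → 5
  4 × C: 1 H each → 4
  3 × C: no H
  3 × F: no H
  2 × C: 3 H each → 6
  2 × C: 2 H each → 4
  2 × O: no H
  1 × C (aromatic): no H
  1 × Cl: no H
  1 × N: no H
  Total hydrogens = 19.
Molecular formula: C17H19ClF3NO2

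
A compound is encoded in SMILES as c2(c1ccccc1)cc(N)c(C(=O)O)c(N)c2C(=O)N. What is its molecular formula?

C14H13N3O3

Heavy atoms from the SMILES: 14 C, 3 N, 3 O.
Implicit hydrogens by atom environment:
  6 × C (aromatic): 1 H each → 6
  6 × C (aromatic): no H
  3 × N: 2 H each → 6
  2 × C: no H
  2 × O: no H
  1 × O: 1 H
  Total hydrogens = 13.
Molecular formula: C14H13N3O3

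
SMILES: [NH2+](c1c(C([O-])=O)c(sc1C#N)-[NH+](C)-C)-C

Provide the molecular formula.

Heavy atoms from the SMILES: 9 C, 3 N, 2 O, 1 S.
Implicit hydrogens by atom environment:
  4 × C (aromatic): no H
  3 × C: 3 H each → 9
  2 × C: no H
  1 × N (charge +1): 2 H
  1 × N (charge +1): 1 H
  1 × N: no H
  1 × O: no H
  1 × O (charge -1): no H
  1 × S (aromatic): no H
  Total hydrogens = 12.
Net charge +1.
Molecular formula: C9H12N3O2S+

C9H12N3O2S+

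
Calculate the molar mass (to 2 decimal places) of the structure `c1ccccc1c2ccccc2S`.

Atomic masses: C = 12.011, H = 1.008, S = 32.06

186.27

Molecular formula: C12H10S.
M = 12×12.011 + 10×1.008 + 1×32.06 = 186.27 g/mol.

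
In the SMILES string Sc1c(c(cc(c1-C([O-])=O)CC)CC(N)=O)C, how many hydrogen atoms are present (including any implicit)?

14

Hydrogens are implicit in SMILES; fill each atom to its normal valence:
  5 × C (aromatic): no H
  2 × C: 3 H each → 6
  2 × C: 2 H each → 4
  2 × C: no H
  2 × O: no H
  1 × C (aromatic): 1 H
  1 × N: 2 H
  1 × O (charge -1): no H
  1 × S: 1 H
  Total hydrogens = 14.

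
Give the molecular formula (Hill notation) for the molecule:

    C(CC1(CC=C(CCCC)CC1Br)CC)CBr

Heavy atoms from the SMILES: 2 Br, 15 C.
Implicit hydrogens by atom environment:
  9 × C: 2 H each → 18
  2 × Br: no H
  2 × C: 3 H each → 6
  2 × C: 1 H each → 2
  2 × C: no H
  Total hydrogens = 26.
Molecular formula: C15H26Br2

C15H26Br2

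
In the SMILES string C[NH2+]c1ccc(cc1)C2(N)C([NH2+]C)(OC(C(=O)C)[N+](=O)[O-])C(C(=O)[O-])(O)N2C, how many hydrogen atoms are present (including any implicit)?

Hydrogens are implicit in SMILES; fill each atom to its normal valence:
  5 × C: no H
  4 × C: 3 H each → 12
  4 × C (aromatic): 1 H each → 4
  4 × O: no H
  2 × C (aromatic): no H
  2 × N (charge +1): 2 H each → 4
  2 × O (charge -1): no H
  1 × C: 1 H
  1 × N: 2 H
  1 × N: no H
  1 × N (charge +1): no H
  1 × O: 1 H
  Total hydrogens = 24.

24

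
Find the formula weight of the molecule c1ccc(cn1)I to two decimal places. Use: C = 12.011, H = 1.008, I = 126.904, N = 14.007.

205.00

Molecular formula: C5H4IN.
M = 5×12.011 + 4×1.008 + 1×126.904 + 1×14.007 = 205.00 g/mol.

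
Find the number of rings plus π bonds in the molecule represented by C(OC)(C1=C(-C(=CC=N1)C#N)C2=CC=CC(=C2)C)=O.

Molecular formula from the SMILES: C15H12N2O2.
DoU = (2C + 2 + N − H − X)/2 = (2·15 + 2 + 2 − 12 − 0)/2 = 22/2 = 11.
(Structurally: 2 ring(s) + 9 π bond(s) = 11.)

11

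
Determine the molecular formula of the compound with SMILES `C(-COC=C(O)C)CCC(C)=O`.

Heavy atoms from the SMILES: 9 C, 3 O.
Implicit hydrogens by atom environment:
  4 × C: 2 H each → 8
  2 × C: 3 H each → 6
  2 × C: no H
  2 × O: no H
  1 × C: 1 H
  1 × O: 1 H
  Total hydrogens = 16.
Molecular formula: C9H16O3

C9H16O3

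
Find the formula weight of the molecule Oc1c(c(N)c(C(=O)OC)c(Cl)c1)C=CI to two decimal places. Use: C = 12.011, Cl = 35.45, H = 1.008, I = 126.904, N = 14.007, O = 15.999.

Molecular formula: C10H9ClINO3.
M = 10×12.011 + 1×35.45 + 9×1.008 + 1×126.904 + 1×14.007 + 3×15.999 = 353.54 g/mol.

353.54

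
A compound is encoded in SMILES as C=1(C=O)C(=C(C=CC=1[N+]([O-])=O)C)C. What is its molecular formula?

Heavy atoms from the SMILES: 9 C, 1 N, 3 O.
Implicit hydrogens by atom environment:
  4 × C (aromatic): no H
  2 × C: 3 H each → 6
  2 × C (aromatic): 1 H each → 2
  2 × O: no H
  1 × C: 1 H
  1 × N (charge +1): no H
  1 × O (charge -1): no H
  Total hydrogens = 9.
Molecular formula: C9H9NO3

C9H9NO3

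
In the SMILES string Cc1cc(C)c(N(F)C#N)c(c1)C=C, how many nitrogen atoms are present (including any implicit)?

The symbol for nitrogen appears 2 times in the SMILES.

2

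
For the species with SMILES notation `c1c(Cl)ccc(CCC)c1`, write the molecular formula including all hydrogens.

Heavy atoms from the SMILES: 9 C, 1 Cl.
Implicit hydrogens by atom environment:
  4 × C (aromatic): 1 H each → 4
  2 × C: 2 H each → 4
  2 × C (aromatic): no H
  1 × C: 3 H
  1 × Cl: no H
  Total hydrogens = 11.
Molecular formula: C9H11Cl

C9H11Cl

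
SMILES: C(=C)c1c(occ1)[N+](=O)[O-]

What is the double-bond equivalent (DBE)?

5

Molecular formula from the SMILES: C6H5NO3.
DoU = (2C + 2 + N − H − X)/2 = (2·6 + 2 + 1 − 5 − 0)/2 = 10/2 = 5.
(Structurally: 1 ring(s) + 4 π bond(s) = 5.)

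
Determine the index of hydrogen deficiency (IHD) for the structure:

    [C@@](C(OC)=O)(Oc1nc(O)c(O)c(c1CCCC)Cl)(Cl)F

Molecular formula from the SMILES: C12H14Cl2FNO5.
DoU = (2C + 2 + N − H − X)/2 = (2·12 + 2 + 1 − 14 − 3)/2 = 10/2 = 5.
(Structurally: 1 ring(s) + 4 π bond(s) = 5.)

5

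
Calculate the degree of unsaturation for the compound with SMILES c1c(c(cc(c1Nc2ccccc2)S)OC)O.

Molecular formula from the SMILES: C13H13NO2S.
DoU = (2C + 2 + N − H − X)/2 = (2·13 + 2 + 1 − 13 − 0)/2 = 16/2 = 8.
(Structurally: 2 ring(s) + 6 π bond(s) = 8.)

8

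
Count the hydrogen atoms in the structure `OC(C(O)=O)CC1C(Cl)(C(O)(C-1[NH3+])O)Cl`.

12

Hydrogens are implicit in SMILES; fill each atom to its normal valence:
  4 × O: 1 H each → 4
  3 × C: 1 H each → 3
  3 × C: no H
  2 × Cl: no H
  1 × C: 2 H
  1 × N (charge +1): 3 H
  1 × O: no H
  Total hydrogens = 12.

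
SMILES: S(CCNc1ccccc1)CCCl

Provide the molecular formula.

C10H14ClNS

Heavy atoms from the SMILES: 10 C, 1 Cl, 1 N, 1 S.
Implicit hydrogens by atom environment:
  5 × C (aromatic): 1 H each → 5
  4 × C: 2 H each → 8
  1 × C (aromatic): no H
  1 × Cl: no H
  1 × N: 1 H
  1 × S: no H
  Total hydrogens = 14.
Molecular formula: C10H14ClNS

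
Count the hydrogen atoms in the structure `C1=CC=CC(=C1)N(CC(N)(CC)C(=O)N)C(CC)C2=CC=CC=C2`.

Hydrogens are implicit in SMILES; fill each atom to its normal valence:
  10 × C (aromatic): 1 H each → 10
  3 × C: 2 H each → 6
  2 × C: 3 H each → 6
  2 × C: no H
  2 × C (aromatic): no H
  2 × N: 2 H each → 4
  1 × C: 1 H
  1 × N: no H
  1 × O: no H
  Total hydrogens = 27.

27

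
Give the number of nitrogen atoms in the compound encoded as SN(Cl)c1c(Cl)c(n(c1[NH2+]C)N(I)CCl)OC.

4

The symbol for nitrogen appears 4 times in the SMILES.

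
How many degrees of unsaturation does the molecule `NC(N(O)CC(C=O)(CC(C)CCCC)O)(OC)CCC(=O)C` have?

2

Molecular formula from the SMILES: C16H32N2O5.
DoU = (2C + 2 + N − H − X)/2 = (2·16 + 2 + 2 − 32 − 0)/2 = 4/2 = 2.
(Structurally: 0 ring(s) + 2 π bond(s) = 2.)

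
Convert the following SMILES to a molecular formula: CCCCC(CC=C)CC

C10H20

Heavy atoms from the SMILES: 10 C.
Implicit hydrogens by atom environment:
  6 × C: 2 H each → 12
  2 × C: 3 H each → 6
  2 × C: 1 H each → 2
  Total hydrogens = 20.
Molecular formula: C10H20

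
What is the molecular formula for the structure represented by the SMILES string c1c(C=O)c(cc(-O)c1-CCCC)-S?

Heavy atoms from the SMILES: 11 C, 2 O, 1 S.
Implicit hydrogens by atom environment:
  4 × C (aromatic): no H
  3 × C: 2 H each → 6
  2 × C (aromatic): 1 H each → 2
  1 × C: 3 H
  1 × C: 1 H
  1 × O: 1 H
  1 × O: no H
  1 × S: 1 H
  Total hydrogens = 14.
Molecular formula: C11H14O2S

C11H14O2S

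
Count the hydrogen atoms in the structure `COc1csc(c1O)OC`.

Hydrogens are implicit in SMILES; fill each atom to its normal valence:
  3 × C (aromatic): no H
  2 × C: 3 H each → 6
  2 × O: no H
  1 × C (aromatic): 1 H
  1 × O: 1 H
  1 × S (aromatic): no H
  Total hydrogens = 8.

8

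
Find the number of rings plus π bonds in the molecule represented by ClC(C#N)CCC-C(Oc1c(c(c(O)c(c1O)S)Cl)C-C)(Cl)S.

6

Molecular formula from the SMILES: C14H16Cl3NO3S2.
DoU = (2C + 2 + N − H − X)/2 = (2·14 + 2 + 1 − 16 − 3)/2 = 12/2 = 6.
(Structurally: 1 ring(s) + 5 π bond(s) = 6.)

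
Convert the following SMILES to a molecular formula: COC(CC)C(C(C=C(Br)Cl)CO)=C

C10H16BrClO2

Heavy atoms from the SMILES: 1 Br, 10 C, 1 Cl, 2 O.
Implicit hydrogens by atom environment:
  3 × C: 2 H each → 6
  3 × C: 1 H each → 3
  2 × C: 3 H each → 6
  2 × C: no H
  1 × Br: no H
  1 × Cl: no H
  1 × O: 1 H
  1 × O: no H
  Total hydrogens = 16.
Molecular formula: C10H16BrClO2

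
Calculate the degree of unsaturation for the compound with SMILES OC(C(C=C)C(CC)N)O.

Molecular formula from the SMILES: C7H15NO2.
DoU = (2C + 2 + N − H − X)/2 = (2·7 + 2 + 1 − 15 − 0)/2 = 2/2 = 1.
(Structurally: 0 ring(s) + 1 π bond(s) = 1.)

1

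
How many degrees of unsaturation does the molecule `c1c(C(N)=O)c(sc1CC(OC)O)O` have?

Molecular formula from the SMILES: C8H11NO4S.
DoU = (2C + 2 + N − H − X)/2 = (2·8 + 2 + 1 − 11 − 0)/2 = 8/2 = 4.
(Structurally: 1 ring(s) + 3 π bond(s) = 4.)

4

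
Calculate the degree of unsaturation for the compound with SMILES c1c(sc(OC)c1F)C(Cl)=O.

4

Molecular formula from the SMILES: C6H4ClFO2S.
DoU = (2C + 2 + N − H − X)/2 = (2·6 + 2 + 0 − 4 − 2)/2 = 8/2 = 4.
(Structurally: 1 ring(s) + 3 π bond(s) = 4.)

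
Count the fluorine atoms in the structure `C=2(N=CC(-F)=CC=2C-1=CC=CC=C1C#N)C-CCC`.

1

The symbol for fluorine appears 1 time in the SMILES.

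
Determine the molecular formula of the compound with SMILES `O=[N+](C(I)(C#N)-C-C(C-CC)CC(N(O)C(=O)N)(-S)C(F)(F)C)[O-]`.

Heavy atoms from the SMILES: 12 C, 2 F, 1 I, 4 N, 4 O, 1 S.
Implicit hydrogens by atom environment:
  5 × C: no H
  4 × C: 2 H each → 8
  2 × C: 3 H each → 6
  2 × F: no H
  2 × N: no H
  2 × O: no H
  1 × C: 1 H
  1 × I: no H
  1 × N: 2 H
  1 × N (charge +1): no H
  1 × O: 1 H
  1 × O (charge -1): no H
  1 × S: 1 H
  Total hydrogens = 19.
Molecular formula: C12H19F2IN4O4S

C12H19F2IN4O4S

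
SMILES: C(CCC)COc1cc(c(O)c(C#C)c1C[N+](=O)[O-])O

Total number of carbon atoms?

The symbol for carbon appears 14 times in the SMILES. Lowercase c denotes aromatic carbon and counts toward C.

14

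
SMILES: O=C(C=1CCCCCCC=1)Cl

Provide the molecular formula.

C9H13ClO

Heavy atoms from the SMILES: 9 C, 1 Cl, 1 O.
Implicit hydrogens by atom environment:
  6 × C: 2 H each → 12
  2 × C: no H
  1 × C: 1 H
  1 × Cl: no H
  1 × O: no H
  Total hydrogens = 13.
Molecular formula: C9H13ClO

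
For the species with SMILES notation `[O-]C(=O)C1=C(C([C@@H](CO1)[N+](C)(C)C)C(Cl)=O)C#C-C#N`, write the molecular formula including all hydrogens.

C13H13ClN2O4

Heavy atoms from the SMILES: 13 C, 1 Cl, 2 N, 4 O.
Implicit hydrogens by atom environment:
  7 × C: no H
  3 × C: 3 H each → 9
  3 × O: no H
  2 × C: 1 H each → 2
  1 × C: 2 H
  1 × Cl: no H
  1 × N: no H
  1 × N (charge +1): no H
  1 × O (charge -1): no H
  Total hydrogens = 13.
Molecular formula: C13H13ClN2O4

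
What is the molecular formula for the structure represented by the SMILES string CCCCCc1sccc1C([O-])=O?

Heavy atoms from the SMILES: 10 C, 2 O, 1 S.
Implicit hydrogens by atom environment:
  4 × C: 2 H each → 8
  2 × C (aromatic): 1 H each → 2
  2 × C (aromatic): no H
  1 × C: 3 H
  1 × C: no H
  1 × O: no H
  1 × O (charge -1): no H
  1 × S (aromatic): no H
  Total hydrogens = 13.
Net charge -1.
Molecular formula: C10H13O2S-

C10H13O2S-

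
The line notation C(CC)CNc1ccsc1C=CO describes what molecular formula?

Heavy atoms from the SMILES: 10 C, 1 N, 1 O, 1 S.
Implicit hydrogens by atom environment:
  3 × C: 2 H each → 6
  2 × C (aromatic): 1 H each → 2
  2 × C: 1 H each → 2
  2 × C (aromatic): no H
  1 × C: 3 H
  1 × N: 1 H
  1 × O: 1 H
  1 × S (aromatic): no H
  Total hydrogens = 15.
Molecular formula: C10H15NOS

C10H15NOS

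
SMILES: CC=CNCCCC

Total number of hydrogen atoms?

Hydrogens are implicit in SMILES; fill each atom to its normal valence:
  3 × C: 2 H each → 6
  2 × C: 3 H each → 6
  2 × C: 1 H each → 2
  1 × N: 1 H
  Total hydrogens = 15.

15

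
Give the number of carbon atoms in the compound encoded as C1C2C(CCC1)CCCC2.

10

The symbol for carbon appears 10 times in the SMILES.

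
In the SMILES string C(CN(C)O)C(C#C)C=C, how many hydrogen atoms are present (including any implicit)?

Hydrogens are implicit in SMILES; fill each atom to its normal valence:
  3 × C: 2 H each → 6
  3 × C: 1 H each → 3
  1 × C: 3 H
  1 × C: no H
  1 × N: no H
  1 × O: 1 H
  Total hydrogens = 13.

13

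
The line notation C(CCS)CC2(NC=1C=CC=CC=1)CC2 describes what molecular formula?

C13H19NS

Heavy atoms from the SMILES: 13 C, 1 N, 1 S.
Implicit hydrogens by atom environment:
  6 × C: 2 H each → 12
  5 × C (aromatic): 1 H each → 5
  1 × C: no H
  1 × C (aromatic): no H
  1 × N: 1 H
  1 × S: 1 H
  Total hydrogens = 19.
Molecular formula: C13H19NS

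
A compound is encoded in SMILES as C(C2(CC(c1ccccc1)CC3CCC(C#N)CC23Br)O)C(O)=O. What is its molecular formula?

Heavy atoms from the SMILES: 1 Br, 19 C, 1 N, 3 O.
Implicit hydrogens by atom environment:
  6 × C: 2 H each → 12
  5 × C (aromatic): 1 H each → 5
  4 × C: no H
  3 × C: 1 H each → 3
  2 × O: 1 H each → 2
  1 × Br: no H
  1 × C (aromatic): no H
  1 × N: no H
  1 × O: no H
  Total hydrogens = 22.
Molecular formula: C19H22BrNO3

C19H22BrNO3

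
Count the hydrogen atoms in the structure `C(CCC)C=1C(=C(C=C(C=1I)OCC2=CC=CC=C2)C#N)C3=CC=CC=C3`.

Hydrogens are implicit in SMILES; fill each atom to its normal valence:
  11 × C (aromatic): 1 H each → 11
  7 × C (aromatic): no H
  4 × C: 2 H each → 8
  1 × C: 3 H
  1 × C: no H
  1 × I: no H
  1 × N: no H
  1 × O: no H
  Total hydrogens = 22.

22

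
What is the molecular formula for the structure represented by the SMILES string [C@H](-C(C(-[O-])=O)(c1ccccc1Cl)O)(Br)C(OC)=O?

Heavy atoms from the SMILES: 1 Br, 11 C, 1 Cl, 5 O.
Implicit hydrogens by atom environment:
  4 × C (aromatic): 1 H each → 4
  3 × C: no H
  3 × O: no H
  2 × C (aromatic): no H
  1 × Br: no H
  1 × C: 3 H
  1 × C: 1 H
  1 × Cl: no H
  1 × O: 1 H
  1 × O (charge -1): no H
  Total hydrogens = 9.
Net charge -1.
Molecular formula: C11H9BrClO5-

C11H9BrClO5-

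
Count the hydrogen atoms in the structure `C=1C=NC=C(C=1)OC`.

7

Hydrogens are implicit in SMILES; fill each atom to its normal valence:
  4 × C (aromatic): 1 H each → 4
  1 × C: 3 H
  1 × C (aromatic): no H
  1 × N (aromatic): no H
  1 × O: no H
  Total hydrogens = 7.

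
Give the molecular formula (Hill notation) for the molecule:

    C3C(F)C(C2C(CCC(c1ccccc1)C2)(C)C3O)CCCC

Heavy atoms from the SMILES: 21 C, 1 F, 1 O.
Implicit hydrogens by atom environment:
  7 × C: 2 H each → 14
  5 × C: 1 H each → 5
  5 × C (aromatic): 1 H each → 5
  2 × C: 3 H each → 6
  1 × C: no H
  1 × C (aromatic): no H
  1 × F: no H
  1 × O: 1 H
  Total hydrogens = 31.
Molecular formula: C21H31FO

C21H31FO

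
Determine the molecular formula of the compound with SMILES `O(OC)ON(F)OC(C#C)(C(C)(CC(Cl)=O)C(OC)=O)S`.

Heavy atoms from the SMILES: 10 C, 1 Cl, 1 F, 1 N, 7 O, 1 S.
Implicit hydrogens by atom environment:
  7 × O: no H
  5 × C: no H
  3 × C: 3 H each → 9
  1 × C: 2 H
  1 × C: 1 H
  1 × Cl: no H
  1 × F: no H
  1 × N: no H
  1 × S: 1 H
  Total hydrogens = 13.
Molecular formula: C10H13ClFNO7S

C10H13ClFNO7S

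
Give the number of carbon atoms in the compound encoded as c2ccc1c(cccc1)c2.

The symbol for carbon appears 10 times in the SMILES. Lowercase c denotes aromatic carbon and counts toward C.

10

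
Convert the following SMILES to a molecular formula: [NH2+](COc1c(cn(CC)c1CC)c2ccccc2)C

Heavy atoms from the SMILES: 16 C, 2 N, 1 O.
Implicit hydrogens by atom environment:
  6 × C (aromatic): 1 H each → 6
  4 × C (aromatic): no H
  3 × C: 3 H each → 9
  3 × C: 2 H each → 6
  1 × N (charge +1): 2 H
  1 × N (aromatic): no H
  1 × O: no H
  Total hydrogens = 23.
Net charge +1.
Molecular formula: C16H23N2O+

C16H23N2O+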